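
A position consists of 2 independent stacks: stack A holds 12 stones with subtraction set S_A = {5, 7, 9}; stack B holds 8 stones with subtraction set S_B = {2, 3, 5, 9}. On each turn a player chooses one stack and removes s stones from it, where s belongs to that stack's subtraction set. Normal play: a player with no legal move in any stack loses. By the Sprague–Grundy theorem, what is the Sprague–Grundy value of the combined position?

Stack A, S = {5, 7, 9}:
G(0) = 0
G(1) = mex{} = 0
G(2) = mex{} = 0
G(3) = mex{} = 0
G(4) = mex{} = 0
G(5) = mex{0} = 1
G(6) = mex{0} = 1
G(7) = mex{0,0} = 1
G(8) = mex{0,0} = 1
G(9) = mex{0,0,0} = 1
G(10) = mex{1,0,0} = 2
G(11) = mex{1,0,0} = 2
G(12) = mex{1,1,0} = 2
G_A(12) = 2.
Stack B, S = {2, 3, 5, 9}:
G(0) = 0
G(1) = mex{} = 0
G(2) = mex{0} = 1
G(3) = mex{0,0} = 1
G(4) = mex{1,0} = 2
G(5) = mex{1,1,0} = 2
G(6) = mex{2,1,0} = 3
G(7) = mex{2,2,1} = 0
G(8) = mex{3,2,1} = 0
G_B(8) = 0.
Combined Grundy value = 2 ⊕ 0 = 2.

2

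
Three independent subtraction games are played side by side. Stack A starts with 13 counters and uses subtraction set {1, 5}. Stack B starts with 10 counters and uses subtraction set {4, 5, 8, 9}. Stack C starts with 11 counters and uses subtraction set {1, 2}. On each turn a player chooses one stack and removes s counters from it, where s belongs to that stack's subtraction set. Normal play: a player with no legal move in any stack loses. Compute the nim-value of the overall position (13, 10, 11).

Stack A, S = {1, 5}:
G(0) = 0
G(1) = mex{0} = 1
G(2) = mex{1} = 0
G(3) = mex{0} = 1
G(4) = mex{1} = 0
G(5) = mex{0,0} = 1
G(6) = mex{1,1} = 0
G(7) = mex{0,0} = 1
G(8) = mex{1,1} = 0
G(9) = mex{0,0} = 1
G(10) = mex{1,1} = 0
G(11) = mex{0,0} = 1
G(12) = mex{1,1} = 0
G(13) = mex{0,0} = 1
G_A(13) = 1.
Stack B, S = {4, 5, 8, 9}:
n :  0  1  2  3  4  5  6  7  8  9 10
G :  0  0  0  0  1  1  1  1  2  2  2
G_B(10) = 2.
Stack C, S = {1, 2}:
G(0) = 0
G(1) = mex{0} = 1
G(2) = mex{1,0} = 2
G(3) = mex{2,1} = 0
G(4) = mex{0,2} = 1
G(5) = mex{1,0} = 2
G(6) = mex{2,1} = 0
G(7) = mex{0,2} = 1
G(8) = mex{1,0} = 2
G(9) = mex{2,1} = 0
G(10) = mex{0,2} = 1
G(11) = mex{1,0} = 2
G_C(11) = 2.
Combined Grundy value = 1 ⊕ 2 ⊕ 2 = 1.

1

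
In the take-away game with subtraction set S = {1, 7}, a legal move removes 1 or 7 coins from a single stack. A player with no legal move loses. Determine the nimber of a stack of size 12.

0

G(0) = 0
G(1) = mex{0} = 1
G(2) = mex{1} = 0
G(3) = mex{0} = 1
G(4) = mex{1} = 0
G(5) = mex{0} = 1
G(6) = mex{1} = 0
G(7) = mex{0,0} = 1
G(8) = mex{1,1} = 0
G(9) = mex{0,0} = 1
G(10) = mex{1,1} = 0
G(11) = mex{0,0} = 1
G(12) = mex{1,1} = 0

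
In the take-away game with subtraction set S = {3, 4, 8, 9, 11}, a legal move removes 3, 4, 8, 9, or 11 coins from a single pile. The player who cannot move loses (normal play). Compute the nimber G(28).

G(0) = 0
G(1) = mex{} = 0
G(2) = mex{} = 0
G(3) = mex{0} = 1
G(4) = mex{0,0} = 1
G(5) = mex{0,0} = 1
G(6) = mex{1,0} = 2
G(7) = mex{1,1} = 0
G(8) = mex{1,1,0} = 2
G(9) = mex{2,1,0,0} = 3
G(10) = mex{0,2,0,0} = 1
G(11) = mex{2,0,1,0,0} = 3
G(12) = mex{3,2,1,1,0} = 4
G(13) = mex{1,3,1,1,0} = 2
G(14) = mex{3,1,2,1,1} = 0
G(15) = mex{4,3,0,2,1} = 5
G(16) = mex{2,4,2,0,1} = 3
G(17) = mex{0,2,3,2,2} = 1
G(18) = mex{5,0,1,3,0} = 2
G(19) = mex{3,5,3,1,2} = 0
G(20) = mex{1,3,4,3,3} = 0
G(21) = mex{2,1,2,4,1} = 0
G(22) = mex{0,2,0,2,3} = 1
G(23) = mex{0,0,5,0,4} = 1
G(24) = mex{0,0,3,5,2} = 1
G(25) = mex{1,0,1,3,0} = 2
G(26) = mex{1,1,2,1,5} = 0
G(27) = mex{1,1,0,2,3} = 4
G(28) = mex{2,1,0,0,1} = 3

3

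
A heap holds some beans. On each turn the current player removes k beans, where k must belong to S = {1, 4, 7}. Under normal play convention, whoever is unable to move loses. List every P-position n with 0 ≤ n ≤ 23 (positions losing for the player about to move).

n :  0  1  2  3  4  5  6  7  8  9 10 11 12 13 14 15 16 17 18 19 20 21 22 23
G :  0  1  0  1  2  0  1  2  0  1  0  1  2  0  1  2  0  1  0  1  2  0  1  2
P-positions are exactly the n with G(n) = 0.

0, 2, 5, 8, 10, 13, 16, 18, 21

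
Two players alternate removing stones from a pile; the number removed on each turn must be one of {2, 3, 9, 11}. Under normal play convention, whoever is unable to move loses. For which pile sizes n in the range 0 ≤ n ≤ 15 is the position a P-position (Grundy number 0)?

G(0) = 0
G(1) = mex{} = 0
G(2) = mex{0} = 1
G(3) = mex{0,0} = 1
G(4) = mex{1,0} = 2
G(5) = mex{1,1} = 0
G(6) = mex{2,1} = 0
G(7) = mex{0,2} = 1
G(8) = mex{0,0} = 1
G(9) = mex{1,0,0} = 2
G(10) = mex{1,1,0} = 2
G(11) = mex{2,1,1,0} = 3
G(12) = mex{2,2,1,0} = 3
G(13) = mex{3,2,2,1} = 0
G(14) = mex{3,3,0,1} = 2
G(15) = mex{0,3,0,2} = 1
P-positions are exactly the n with G(n) = 0.

0, 1, 5, 6, 13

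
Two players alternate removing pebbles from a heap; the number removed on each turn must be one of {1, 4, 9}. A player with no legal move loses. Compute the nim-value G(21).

n :  0  1  2  3  4  5  6  7  8  9 10 11 12 13 14 15 16 17 18 19 20 21
G :  0  1  0  1  2  0  1  0  1  2  0  1  0  1  2  0  1  0  1  2  0  1

1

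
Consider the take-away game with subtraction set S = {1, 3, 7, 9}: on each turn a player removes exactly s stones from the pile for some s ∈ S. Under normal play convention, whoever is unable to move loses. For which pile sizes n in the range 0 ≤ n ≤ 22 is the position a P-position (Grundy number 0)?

n :  0  1  2  3  4  5  6  7  8  9 10 11 12 13 14 15 16 17 18 19 20 21 22
G :  0  1  0  1  0  1  0  1  0  1  0  1  0  1  0  1  0  1  0  1  0  1  0
P-positions are exactly the n with G(n) = 0.

0, 2, 4, 6, 8, 10, 12, 14, 16, 18, 20, 22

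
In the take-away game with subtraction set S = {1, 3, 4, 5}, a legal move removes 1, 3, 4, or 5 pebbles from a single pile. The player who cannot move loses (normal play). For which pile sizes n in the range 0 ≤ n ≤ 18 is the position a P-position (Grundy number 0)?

0, 2, 8, 10, 16, 18

n :  0  1  2  3  4  5  6  7  8  9 10 11 12 13 14 15 16 17 18
G :  0  1  0  1  2  3  2  3  0  1  0  1  2  3  2  3  0  1  0
P-positions are exactly the n with G(n) = 0.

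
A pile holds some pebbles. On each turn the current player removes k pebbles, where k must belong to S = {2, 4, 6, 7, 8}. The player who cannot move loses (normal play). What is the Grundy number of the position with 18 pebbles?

4

n :  0  1  2  3  4  5  6  7  8  9 10 11 12 13 14 15 16 17 18
G :  0  0  1  1  2  2  3  3  4  4  0  0  1  1  2  2  3  3  4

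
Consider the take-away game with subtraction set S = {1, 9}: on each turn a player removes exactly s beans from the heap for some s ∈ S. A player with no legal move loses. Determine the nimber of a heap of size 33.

n :  0  1  2  3  4  5  6  7  8  9 10 11 12 13 14 15 16 17 18 19 20 21 22 23 24 25 26 27 28 29 30 31 32 33
G :  0  1  0  1  0  1  0  1  0  1  0  1  0  1  0  1  0  1  0  1  0  1  0  1  0  1  0  1  0  1  0  1  0  1

1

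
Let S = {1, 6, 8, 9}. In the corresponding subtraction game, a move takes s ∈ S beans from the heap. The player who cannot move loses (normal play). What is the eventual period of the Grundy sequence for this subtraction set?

17

G(0) = 0
G(1) = mex{0} = 1
G(2) = mex{1} = 0
G(3) = mex{0} = 1
G(4) = mex{1} = 0
G(5) = mex{0} = 1
G(6) = mex{1,0} = 2
G(7) = mex{2,1} = 0
G(8) = mex{0,0,0} = 1
G(9) = mex{1,1,1,0} = 2
G(10) = mex{2,0,0,1} = 3
G(11) = mex{3,1,1,0} = 2
G(12) = mex{2,2,0,1} = 3
G(13) = mex{3,0,1,0} = 2
G(14) = mex{2,1,2,1} = 0
G(15) = mex{0,2,0,2} = 1
G(16) = mex{1,3,1,0} = 2
G(17) = mex{2,2,2,1} = 0
G(18) = mex{0,3,3,2} = 1
G(19) = mex{1,2,2,3} = 0
G(20) = mex{0,0,3,2} = 1
G(21) = mex{1,1,2,3} = 0
G(22) = mex{0,2,0,2} = 1
G(23) = mex{1,0,1,0} = 2
G(24) = mex{2,1,2,1} = 0
G(25) = mex{0,0,0,2} = 1
G(26) = mex{1,1,1,0} = 2
G(27) = mex{2,0,0,1} = 3
G(28) = mex{3,1,1,0} = 2
G(29) = mex{2,2,0,1} = 3
G(30) = mex{3,0,1,0} = 2
G(31) = mex{2,1,2,1} = 0
G(32) = mex{0,2,0,2} = 1
G(33) = mex{1,3,1,0} = 2
G(34) = mex{2,2,2,1} = 0
G(35) = mex{0,3,3,2} = 1
G(n+17) = G(n) holds for n = 0,…,8 (a full window of length max(S) = 9), so the sequence is purely periodic with period 17.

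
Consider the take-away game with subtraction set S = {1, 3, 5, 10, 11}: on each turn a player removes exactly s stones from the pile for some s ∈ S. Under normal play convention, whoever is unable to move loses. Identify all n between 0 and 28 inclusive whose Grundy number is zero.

G(0) = 0
G(1) = mex{0} = 1
G(2) = mex{1} = 0
G(3) = mex{0,0} = 1
G(4) = mex{1,1} = 0
G(5) = mex{0,0,0} = 1
G(6) = mex{1,1,1} = 0
G(7) = mex{0,0,0} = 1
G(8) = mex{1,1,1} = 0
G(9) = mex{0,0,0} = 1
G(10) = mex{1,1,1,0} = 2
G(11) = mex{2,0,0,1,0} = 3
G(12) = mex{3,1,1,0,1} = 2
G(13) = mex{2,2,0,1,0} = 3
G(14) = mex{3,3,1,0,1} = 2
G(15) = mex{2,2,2,1,0} = 3
G(16) = mex{3,3,3,0,1} = 2
G(17) = mex{2,2,2,1,0} = 3
G(18) = mex{3,3,3,0,1} = 2
G(19) = mex{2,2,2,1,0} = 3
G(20) = mex{3,3,3,2,1} = 0
G(21) = mex{0,2,2,3,2} = 1
G(22) = mex{1,3,3,2,3} = 0
G(23) = mex{0,0,2,3,2} = 1
G(24) = mex{1,1,3,2,3} = 0
G(25) = mex{0,0,0,3,2} = 1
G(26) = mex{1,1,1,2,3} = 0
G(27) = mex{0,0,0,3,2} = 1
G(28) = mex{1,1,1,2,3} = 0
P-positions are exactly the n with G(n) = 0.

0, 2, 4, 6, 8, 20, 22, 24, 26, 28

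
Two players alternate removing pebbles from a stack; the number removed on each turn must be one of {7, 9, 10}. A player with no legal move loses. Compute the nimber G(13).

1

n :  0  1  2  3  4  5  6  7  8  9 10 11 12 13
G :  0  0  0  0  0  0  0  1  1  1  1  1  1  1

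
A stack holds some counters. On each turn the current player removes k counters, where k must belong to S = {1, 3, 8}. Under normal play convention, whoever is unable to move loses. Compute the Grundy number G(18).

G(0) = 0
G(1) = mex{0} = 1
G(2) = mex{1} = 0
G(3) = mex{0,0} = 1
G(4) = mex{1,1} = 0
G(5) = mex{0,0} = 1
G(6) = mex{1,1} = 0
G(7) = mex{0,0} = 1
G(8) = mex{1,1,0} = 2
G(9) = mex{2,0,1} = 3
G(10) = mex{3,1,0} = 2
G(11) = mex{2,2,1} = 0
G(12) = mex{0,3,0} = 1
G(13) = mex{1,2,1} = 0
G(14) = mex{0,0,0} = 1
G(15) = mex{1,1,1} = 0
G(16) = mex{0,0,2} = 1
G(17) = mex{1,1,3} = 0
G(18) = mex{0,0,2} = 1

1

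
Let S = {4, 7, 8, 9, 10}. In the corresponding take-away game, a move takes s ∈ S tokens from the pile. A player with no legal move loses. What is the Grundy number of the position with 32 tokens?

n :  0  1  2  3  4  5  6  7  8  9 10 11 12 13 14 15 16 17 18 19 20 21 22 23 24 25 26 27 28 29 30 31 32
G :  0  0  0  0  1  1  1  1  2  2  2  2  3  3  0  0  0  0  1  1  1  1  2  2  2  2  3  3  0  0  0  0  1

1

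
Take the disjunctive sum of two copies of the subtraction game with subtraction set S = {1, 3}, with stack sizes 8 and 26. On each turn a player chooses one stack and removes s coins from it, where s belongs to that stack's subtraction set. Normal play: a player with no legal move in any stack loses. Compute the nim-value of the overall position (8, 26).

0

All stacks use S = {1, 3}:
G(0) = 0
G(1) = mex{0} = 1
G(2) = mex{1} = 0
G(3) = mex{0,0} = 1
G(4) = mex{1,1} = 0
G(5) = mex{0,0} = 1
G(6) = mex{1,1} = 0
G(7) = mex{0,0} = 1
G(8) = mex{1,1} = 0
G(9) = mex{0,0} = 1
G(10) = mex{1,1} = 0
G(11) = mex{0,0} = 1
G(12) = mex{1,1} = 0
G(13) = mex{0,0} = 1
G(14) = mex{1,1} = 0
G(15) = mex{0,0} = 1
G(16) = mex{1,1} = 0
G(17) = mex{0,0} = 1
G(18) = mex{1,1} = 0
G(19) = mex{0,0} = 1
G(20) = mex{1,1} = 0
G(21) = mex{0,0} = 1
G(22) = mex{1,1} = 0
G(23) = mex{0,0} = 1
G(24) = mex{1,1} = 0
G(25) = mex{0,0} = 1
G(26) = mex{1,1} = 0
Stack A: G(8) = 0.
Stack B: G(26) = 0.
Combined Grundy value = 0 ⊕ 0 = 0.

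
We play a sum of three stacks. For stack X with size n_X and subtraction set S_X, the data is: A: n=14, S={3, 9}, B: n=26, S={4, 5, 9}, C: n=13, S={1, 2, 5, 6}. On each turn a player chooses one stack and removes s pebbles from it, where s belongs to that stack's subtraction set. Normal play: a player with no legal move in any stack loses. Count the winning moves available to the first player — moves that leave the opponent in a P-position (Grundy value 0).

1

Stack A, S = {3, 9}:
G(0) = 0
G(1) = mex{} = 0
G(2) = mex{} = 0
G(3) = mex{0} = 1
G(4) = mex{0} = 1
G(5) = mex{0} = 1
G(6) = mex{1} = 0
G(7) = mex{1} = 0
G(8) = mex{1} = 0
G(9) = mex{0,0} = 1
G(10) = mex{0,0} = 1
G(11) = mex{0,0} = 1
G(12) = mex{1,1} = 0
G(13) = mex{1,1} = 0
G(14) = mex{1,1} = 0
G_A(14) = 0.
Stack B, S = {4, 5, 9}:
G(0) = 0
G(1) = mex{} = 0
G(2) = mex{} = 0
G(3) = mex{} = 0
G(4) = mex{0} = 1
G(5) = mex{0,0} = 1
G(6) = mex{0,0} = 1
G(7) = mex{0,0} = 1
G(8) = mex{1,0} = 2
G(9) = mex{1,1,0} = 2
G(10) = mex{1,1,0} = 2
G(11) = mex{1,1,0} = 2
G(12) = mex{2,1,0} = 3
G(13) = mex{2,2,1} = 0
G(14) = mex{2,2,1} = 0
G(15) = mex{2,2,1} = 0
G(16) = mex{3,2,1} = 0
G(17) = mex{0,3,2} = 1
G(18) = mex{0,0,2} = 1
G(19) = mex{0,0,2} = 1
G(20) = mex{0,0,2} = 1
G(21) = mex{1,0,3} = 2
G(22) = mex{1,1,0} = 2
G(23) = mex{1,1,0} = 2
G(24) = mex{1,1,0} = 2
G(25) = mex{2,1,0} = 3
G(26) = mex{2,2,1} = 0
G_B(26) = 0.
Stack C, S = {1, 2, 5, 6}:
n :  0  1  2  3  4  5  6  7  8  9 10 11 12 13
G :  0  1  2  0  1  2  3  0  1  2  0  1  2  3
G_C(13) = 3.
Combined Grundy value = 0 ⊕ 0 ⊕ 3 = 3.
A winning move leaves total XOR = 0, i.e. changes one component's Grundy value g to g ⊕ X where X is the current total.
Stack A: need g' = 0⊕3 = 3. Options: 14−3→G=1, 14−9→G=1. Hits: 0.
Stack B: need g' = 0⊕3 = 3. Options: 26−4→G=2, 26−5→G=2, 26−9→G=1. Hits: 0.
Stack C: need g' = 3⊕3 = 0. Options: 13−1→G=2, 13−2→G=1, 13−5→G=1, 13−6→G=0. Hits: 1.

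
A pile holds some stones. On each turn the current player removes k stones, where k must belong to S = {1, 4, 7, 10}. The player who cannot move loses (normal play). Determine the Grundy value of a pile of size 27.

0

n :  0  1  2  3  4  5  6  7  8  9 10 11 12 13 14 15 16 17 18 19 20 21 22 23 24 25 26 27
G :  0  1  0  1  2  0  1  2  0  1  2  0  1  0  1  2  0  1  2  0  1  2  0  1  0  1  2  0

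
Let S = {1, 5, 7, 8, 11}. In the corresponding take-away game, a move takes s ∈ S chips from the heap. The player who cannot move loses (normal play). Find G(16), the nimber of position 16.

G(0) = 0
G(1) = mex{0} = 1
G(2) = mex{1} = 0
G(3) = mex{0} = 1
G(4) = mex{1} = 0
G(5) = mex{0,0} = 1
G(6) = mex{1,1} = 0
G(7) = mex{0,0,0} = 1
G(8) = mex{1,1,1,0} = 2
G(9) = mex{2,0,0,1} = 3
G(10) = mex{3,1,1,0} = 2
G(11) = mex{2,0,0,1,0} = 3
G(12) = mex{3,1,1,0,1} = 2
G(13) = mex{2,2,0,1,0} = 3
G(14) = mex{3,3,1,0,1} = 2
G(15) = mex{2,2,2,1,0} = 3
G(16) = mex{3,3,3,2,1} = 0

0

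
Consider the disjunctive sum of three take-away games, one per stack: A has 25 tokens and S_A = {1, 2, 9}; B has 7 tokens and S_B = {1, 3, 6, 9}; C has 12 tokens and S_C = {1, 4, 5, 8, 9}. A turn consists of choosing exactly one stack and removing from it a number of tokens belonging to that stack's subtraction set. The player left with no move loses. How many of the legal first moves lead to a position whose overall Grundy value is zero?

2

Stack A, S = {1, 2, 9}:
G(0) = 0
G(1) = mex{0} = 1
G(2) = mex{1,0} = 2
G(3) = mex{2,1} = 0
G(4) = mex{0,2} = 1
G(5) = mex{1,0} = 2
G(6) = mex{2,1} = 0
G(7) = mex{0,2} = 1
G(8) = mex{1,0} = 2
G(9) = mex{2,1,0} = 3
G(10) = mex{3,2,1} = 0
G(11) = mex{0,3,2} = 1
G(12) = mex{1,0,0} = 2
G(13) = mex{2,1,1} = 0
G(14) = mex{0,2,2} = 1
G(15) = mex{1,0,0} = 2
G(16) = mex{2,1,1} = 0
G(17) = mex{0,2,2} = 1
G(18) = mex{1,0,3} = 2
G(19) = mex{2,1,0} = 3
G(20) = mex{3,2,1} = 0
G(21) = mex{0,3,2} = 1
G(22) = mex{1,0,0} = 2
G(23) = mex{2,1,1} = 0
G(24) = mex{0,2,2} = 1
G(25) = mex{1,0,0} = 2
G_A(25) = 2.
Stack B, S = {1, 3, 6, 9}:
n : 0 1 2 3 4 5 6 7
G : 0 1 0 1 0 1 2 3
G_B(7) = 3.
Stack C, S = {1, 4, 5, 8, 9}:
n :  0  1  2  3  4  5  6  7  8  9 10 11 12
G :  0  1  0  1  2  3  2  3  4  5  4  5  0
G_C(12) = 0.
Combined Grundy value = 2 ⊕ 3 ⊕ 0 = 1.
A winning move leaves total XOR = 0, i.e. changes one component's Grundy value g to g ⊕ X where X is the current total.
Stack A: need g' = 2⊕1 = 3. Options: 25−1→G=1, 25−2→G=0, 25−9→G=0. Hits: 0.
Stack B: need g' = 3⊕1 = 2. Options: 7−1→G=2, 7−3→G=0, 7−6→G=1. Hits: 1.
Stack C: need g' = 0⊕1 = 1. Options: 12−1→G=5, 12−4→G=4, 12−5→G=3, 12−8→G=2, 12−9→G=1. Hits: 1.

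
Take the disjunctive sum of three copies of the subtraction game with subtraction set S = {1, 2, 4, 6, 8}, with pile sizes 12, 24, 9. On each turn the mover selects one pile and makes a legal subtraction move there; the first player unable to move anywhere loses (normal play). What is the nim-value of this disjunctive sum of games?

0

All piles use S = {1, 2, 4, 6, 8}:
G(0) = 0
G(1) = mex{0} = 1
G(2) = mex{1,0} = 2
G(3) = mex{2,1} = 0
G(4) = mex{0,2,0} = 1
G(5) = mex{1,0,1} = 2
G(6) = mex{2,1,2,0} = 3
G(7) = mex{3,2,0,1} = 4
G(8) = mex{4,3,1,2,0} = 5
G(9) = mex{5,4,2,0,1} = 3
G(10) = mex{3,5,3,1,2} = 0
G(11) = mex{0,3,4,2,0} = 1
G(12) = mex{1,0,5,3,1} = 2
G(13) = mex{2,1,3,4,2} = 0
G(14) = mex{0,2,0,5,3} = 1
G(15) = mex{1,0,1,3,4} = 2
G(16) = mex{2,1,2,0,5} = 3
G(17) = mex{3,2,0,1,3} = 4
G(18) = mex{4,3,1,2,0} = 5
G(19) = mex{5,4,2,0,1} = 3
G(20) = mex{3,5,3,1,2} = 0
G(21) = mex{0,3,4,2,0} = 1
G(22) = mex{1,0,5,3,1} = 2
G(23) = mex{2,1,3,4,2} = 0
G(24) = mex{0,2,0,5,3} = 1
Pile A: G(12) = 2.
Pile B: G(24) = 1.
Pile C: G(9) = 3.
Combined Grundy value = 2 ⊕ 1 ⊕ 3 = 0.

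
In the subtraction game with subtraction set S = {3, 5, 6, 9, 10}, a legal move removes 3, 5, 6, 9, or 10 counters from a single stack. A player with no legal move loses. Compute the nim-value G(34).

2

G(0) = 0
G(1) = mex{} = 0
G(2) = mex{} = 0
G(3) = mex{0} = 1
G(4) = mex{0} = 1
G(5) = mex{0,0} = 1
G(6) = mex{1,0,0} = 2
G(7) = mex{1,0,0} = 2
G(8) = mex{1,1,0} = 2
G(9) = mex{2,1,1,0} = 3
G(10) = mex{2,1,1,0,0} = 3
G(11) = mex{2,2,1,0,0} = 3
G(12) = mex{3,2,2,1,0} = 4
G(13) = mex{3,2,2,1,1} = 0
G(14) = mex{3,3,2,1,1} = 0
G(15) = mex{4,3,3,2,1} = 0
G(16) = mex{0,3,3,2,2} = 1
G(17) = mex{0,4,3,2,2} = 1
G(18) = mex{0,0,4,3,2} = 1
G(19) = mex{1,0,0,3,3} = 2
G(20) = mex{1,0,0,3,3} = 2
G(21) = mex{1,1,0,4,3} = 2
G(22) = mex{2,1,1,0,4} = 3
G(23) = mex{2,1,1,0,0} = 3
G(24) = mex{2,2,1,0,0} = 3
G(25) = mex{3,2,2,1,0} = 4
G(26) = mex{3,2,2,1,1} = 0
G(27) = mex{3,3,2,1,1} = 0
G(28) = mex{4,3,3,2,1} = 0
G(29) = mex{0,3,3,2,2} = 1
G(30) = mex{0,4,3,2,2} = 1
G(31) = mex{0,0,4,3,2} = 1
G(32) = mex{1,0,0,3,3} = 2
G(33) = mex{1,0,0,3,3} = 2
G(34) = mex{1,1,0,4,3} = 2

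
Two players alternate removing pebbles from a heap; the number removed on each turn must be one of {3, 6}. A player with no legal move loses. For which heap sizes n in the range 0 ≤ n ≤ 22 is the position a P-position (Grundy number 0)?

G(0) = 0
G(1) = mex{} = 0
G(2) = mex{} = 0
G(3) = mex{0} = 1
G(4) = mex{0} = 1
G(5) = mex{0} = 1
G(6) = mex{1,0} = 2
G(7) = mex{1,0} = 2
G(8) = mex{1,0} = 2
G(9) = mex{2,1} = 0
G(10) = mex{2,1} = 0
G(11) = mex{2,1} = 0
G(12) = mex{0,2} = 1
G(13) = mex{0,2} = 1
G(14) = mex{0,2} = 1
G(15) = mex{1,0} = 2
G(16) = mex{1,0} = 2
G(17) = mex{1,0} = 2
G(18) = mex{2,1} = 0
G(19) = mex{2,1} = 0
G(20) = mex{2,1} = 0
G(21) = mex{0,2} = 1
G(22) = mex{0,2} = 1
P-positions are exactly the n with G(n) = 0.

0, 1, 2, 9, 10, 11, 18, 19, 20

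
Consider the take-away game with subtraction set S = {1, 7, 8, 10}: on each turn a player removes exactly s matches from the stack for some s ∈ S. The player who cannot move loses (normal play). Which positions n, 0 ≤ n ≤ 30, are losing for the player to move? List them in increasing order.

0, 2, 4, 6, 15, 17, 19, 21, 30

n :  0  1  2  3  4  5  6  7  8  9 10 11 12 13 14 15 16 17 18 19 20 21 22 23 24 25 26 27 28 29 30
G :  0  1  0  1  0  1  0  1  2  3  2  3  2  3  2  0  1  0  1  0  1  0  1  2  3  2  3  2  3  2  0
P-positions are exactly the n with G(n) = 0.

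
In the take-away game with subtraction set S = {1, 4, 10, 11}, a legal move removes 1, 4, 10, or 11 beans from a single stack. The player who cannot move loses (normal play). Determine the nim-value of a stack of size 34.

n :  0  1  2  3  4  5  6  7  8  9 10 11 12 13 14 15 16 17 18 19 20 21 22 23 24 25 26 27 28 29 30 31 32 33 34
G :  0  1  0  1  2  0  1  0  1  2  3  2  3  4  0  1  2  3  2  0  1  0  1  2  3  2  0  1  0  1  2  3  2  0  1

1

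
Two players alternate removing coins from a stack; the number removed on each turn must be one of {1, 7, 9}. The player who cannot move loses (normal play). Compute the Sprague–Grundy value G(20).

0

n :  0  1  2  3  4  5  6  7  8  9 10 11 12 13 14 15 16 17 18 19 20
G :  0  1  0  1  0  1  0  1  0  1  0  1  0  1  0  1  0  1  0  1  0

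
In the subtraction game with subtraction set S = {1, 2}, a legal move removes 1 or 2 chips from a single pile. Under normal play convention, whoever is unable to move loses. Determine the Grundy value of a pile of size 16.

G(0) = 0
G(1) = mex{0} = 1
G(2) = mex{1,0} = 2
G(3) = mex{2,1} = 0
G(4) = mex{0,2} = 1
G(5) = mex{1,0} = 2
G(6) = mex{2,1} = 0
G(7) = mex{0,2} = 1
G(8) = mex{1,0} = 2
G(9) = mex{2,1} = 0
G(10) = mex{0,2} = 1
G(11) = mex{1,0} = 2
G(12) = mex{2,1} = 0
G(13) = mex{0,2} = 1
G(14) = mex{1,0} = 2
G(15) = mex{2,1} = 0
G(16) = mex{0,2} = 1

1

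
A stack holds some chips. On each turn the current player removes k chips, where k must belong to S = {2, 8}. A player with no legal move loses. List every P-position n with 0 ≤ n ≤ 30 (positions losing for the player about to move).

0, 1, 4, 5, 10, 11, 14, 15, 20, 21, 24, 25, 30

G(0) = 0
G(1) = mex{} = 0
G(2) = mex{0} = 1
G(3) = mex{0} = 1
G(4) = mex{1} = 0
G(5) = mex{1} = 0
G(6) = mex{0} = 1
G(7) = mex{0} = 1
G(8) = mex{1,0} = 2
G(9) = mex{1,0} = 2
G(10) = mex{2,1} = 0
G(11) = mex{2,1} = 0
G(12) = mex{0,0} = 1
G(13) = mex{0,0} = 1
G(14) = mex{1,1} = 0
G(15) = mex{1,1} = 0
G(16) = mex{0,2} = 1
G(17) = mex{0,2} = 1
G(18) = mex{1,0} = 2
G(19) = mex{1,0} = 2
G(20) = mex{2,1} = 0
G(21) = mex{2,1} = 0
G(22) = mex{0,0} = 1
G(23) = mex{0,0} = 1
G(24) = mex{1,1} = 0
G(25) = mex{1,1} = 0
G(26) = mex{0,2} = 1
G(27) = mex{0,2} = 1
G(28) = mex{1,0} = 2
G(29) = mex{1,0} = 2
G(30) = mex{2,1} = 0
P-positions are exactly the n with G(n) = 0.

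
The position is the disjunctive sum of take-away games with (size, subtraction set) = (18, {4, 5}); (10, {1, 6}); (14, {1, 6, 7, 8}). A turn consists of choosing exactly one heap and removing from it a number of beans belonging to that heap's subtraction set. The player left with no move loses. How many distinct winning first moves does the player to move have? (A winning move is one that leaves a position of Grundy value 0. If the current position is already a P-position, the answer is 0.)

Heap A, S = {4, 5}:
G(0) = 0
G(1) = mex{} = 0
G(2) = mex{} = 0
G(3) = mex{} = 0
G(4) = mex{0} = 1
G(5) = mex{0,0} = 1
G(6) = mex{0,0} = 1
G(7) = mex{0,0} = 1
G(8) = mex{1,0} = 2
G(9) = mex{1,1} = 0
G(10) = mex{1,1} = 0
G(11) = mex{1,1} = 0
G(12) = mex{2,1} = 0
G(13) = mex{0,2} = 1
G(14) = mex{0,0} = 1
G(15) = mex{0,0} = 1
G(16) = mex{0,0} = 1
G(17) = mex{1,0} = 2
G(18) = mex{1,1} = 0
G_A(18) = 0.
Heap B, S = {1, 6}:
G(0) = 0
G(1) = mex{0} = 1
G(2) = mex{1} = 0
G(3) = mex{0} = 1
G(4) = mex{1} = 0
G(5) = mex{0} = 1
G(6) = mex{1,0} = 2
G(7) = mex{2,1} = 0
G(8) = mex{0,0} = 1
G(9) = mex{1,1} = 0
G(10) = mex{0,0} = 1
G_B(10) = 1.
Heap C, S = {1, 6, 7, 8}:
n :  0  1  2  3  4  5  6  7  8  9 10 11 12 13 14
G :  0  1  0  1  0  1  2  3  2  3  2  3  4  0  1
G_C(14) = 1.
Combined Grundy value = 0 ⊕ 1 ⊕ 1 = 0.
A winning move leaves total XOR = 0, i.e. changes one component's Grundy value g to g ⊕ X where X is the current total.
Heap A: target g' = 0⊕0 = 0, but every legal move changes the Grundy value (mex property), so 0 moves.
Heap B: target g' = 1⊕0 = 1, but every legal move changes the Grundy value (mex property), so 0 moves.
Heap C: target g' = 1⊕0 = 1, but every legal move changes the Grundy value (mex property), so 0 moves.

0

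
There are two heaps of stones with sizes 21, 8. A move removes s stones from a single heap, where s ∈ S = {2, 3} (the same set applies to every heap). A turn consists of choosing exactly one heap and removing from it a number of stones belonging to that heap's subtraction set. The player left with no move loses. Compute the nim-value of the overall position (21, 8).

All heaps use S = {2, 3}:
n :  0  1  2  3  4  5  6  7  8  9 10 11 12 13 14 15 16 17 18 19 20 21
G :  0  0  1  1  2  0  0  1  1  2  0  0  1  1  2  0  0  1  1  2  0  0
Heap A: G(21) = 0.
Heap B: G(8) = 1.
Combined Grundy value = 0 ⊕ 1 = 1.

1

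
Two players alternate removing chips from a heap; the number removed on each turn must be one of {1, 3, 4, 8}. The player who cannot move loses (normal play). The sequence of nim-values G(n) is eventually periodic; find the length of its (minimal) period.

7

n :  0  1  2  3  4  5  6  7  8  9 10 11 12 13 14 15 16
G :  0  1  0  1  2  3  2  0  1  0  1  2  3  2  0  1  0
G(n+7) = G(n) holds for n = 0,…,7 (a full window of length max(S) = 8), so the sequence is purely periodic with period 7.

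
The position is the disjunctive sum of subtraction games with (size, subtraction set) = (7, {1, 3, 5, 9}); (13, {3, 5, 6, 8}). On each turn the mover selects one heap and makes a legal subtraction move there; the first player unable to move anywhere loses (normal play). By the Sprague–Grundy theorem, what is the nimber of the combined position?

1

Heap A, S = {1, 3, 5, 9}:
n : 0 1 2 3 4 5 6 7
G : 0 1 0 1 0 1 0 1
G_A(7) = 1.
Heap B, S = {3, 5, 6, 8}:
G(0) = 0
G(1) = mex{} = 0
G(2) = mex{} = 0
G(3) = mex{0} = 1
G(4) = mex{0} = 1
G(5) = mex{0,0} = 1
G(6) = mex{1,0,0} = 2
G(7) = mex{1,0,0} = 2
G(8) = mex{1,1,0,0} = 2
G(9) = mex{2,1,1,0} = 3
G(10) = mex{2,1,1,0} = 3
G(11) = mex{2,2,1,1} = 0
G(12) = mex{3,2,2,1} = 0
G(13) = mex{3,2,2,1} = 0
G_B(13) = 0.
Combined Grundy value = 1 ⊕ 0 = 1.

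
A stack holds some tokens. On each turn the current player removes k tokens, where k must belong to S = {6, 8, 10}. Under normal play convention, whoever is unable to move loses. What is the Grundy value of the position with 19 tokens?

0

n :  0  1  2  3  4  5  6  7  8  9 10 11 12 13 14 15 16 17 18 19
G :  0  0  0  0  0  0  1  1  1  1  1  1  2  2  2  2  0  0  0  0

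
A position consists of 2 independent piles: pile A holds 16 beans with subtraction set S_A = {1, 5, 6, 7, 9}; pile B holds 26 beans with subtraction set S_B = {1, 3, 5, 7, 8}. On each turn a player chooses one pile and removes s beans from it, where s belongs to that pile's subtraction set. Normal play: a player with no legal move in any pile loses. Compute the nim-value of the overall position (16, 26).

3

Pile A, S = {1, 5, 6, 7, 9}:
G(0) = 0
G(1) = mex{0} = 1
G(2) = mex{1} = 0
G(3) = mex{0} = 1
G(4) = mex{1} = 0
G(5) = mex{0,0} = 1
G(6) = mex{1,1,0} = 2
G(7) = mex{2,0,1,0} = 3
G(8) = mex{3,1,0,1} = 2
G(9) = mex{2,0,1,0,0} = 3
G(10) = mex{3,1,0,1,1} = 2
G(11) = mex{2,2,1,0,0} = 3
G(12) = mex{3,3,2,1,1} = 0
G(13) = mex{0,2,3,2,0} = 1
G(14) = mex{1,3,2,3,1} = 0
G(15) = mex{0,2,3,2,2} = 1
G(16) = mex{1,3,2,3,3} = 0
G_A(16) = 0.
Pile B, S = {1, 3, 5, 7, 8}:
G(0) = 0
G(1) = mex{0} = 1
G(2) = mex{1} = 0
G(3) = mex{0,0} = 1
G(4) = mex{1,1} = 0
G(5) = mex{0,0,0} = 1
G(6) = mex{1,1,1} = 0
G(7) = mex{0,0,0,0} = 1
G(8) = mex{1,1,1,1,0} = 2
G(9) = mex{2,0,0,0,1} = 3
G(10) = mex{3,1,1,1,0} = 2
G(11) = mex{2,2,0,0,1} = 3
G(12) = mex{3,3,1,1,0} = 2
G(13) = mex{2,2,2,0,1} = 3
G(14) = mex{3,3,3,1,0} = 2
G(15) = mex{2,2,2,2,1} = 0
G(16) = mex{0,3,3,3,2} = 1
G(17) = mex{1,2,2,2,3} = 0
G(18) = mex{0,0,3,3,2} = 1
G(19) = mex{1,1,2,2,3} = 0
G(20) = mex{0,0,0,3,2} = 1
G(21) = mex{1,1,1,2,3} = 0
G(22) = mex{0,0,0,0,2} = 1
G(23) = mex{1,1,1,1,0} = 2
G(24) = mex{2,0,0,0,1} = 3
G(25) = mex{3,1,1,1,0} = 2
G(26) = mex{2,2,0,0,1} = 3
G_B(26) = 3.
Combined Grundy value = 0 ⊕ 3 = 3.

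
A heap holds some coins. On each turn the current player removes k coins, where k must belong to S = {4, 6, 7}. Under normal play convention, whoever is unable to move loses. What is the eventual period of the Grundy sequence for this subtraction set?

n :  0  1  2  3  4  5  6  7  8  9 10 11 12 13 14 15 16 17 18 19 20 21 22 23
G :  0  0  0  0  1  1  1  1  2  2  2  0  0  0  0  1  1  1  1  2  2  2  0  0
G(n+11) = G(n) holds for n = 0,…,6 (a full window of length max(S) = 7), so the sequence is purely periodic with period 11.

11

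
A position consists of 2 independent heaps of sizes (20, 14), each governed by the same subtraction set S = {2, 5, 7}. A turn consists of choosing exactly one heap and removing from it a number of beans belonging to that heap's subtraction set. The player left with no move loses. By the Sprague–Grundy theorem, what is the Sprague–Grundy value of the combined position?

All heaps use S = {2, 5, 7}:
n :  0  1  2  3  4  5  6  7  8  9 10 11 12 13 14 15 16 17 18 19 20
G :  0  0  1  1  0  2  1  3  2  2  0  3  1  0  0  1  1  2  2  3  3
Heap A: G(20) = 3.
Heap B: G(14) = 0.
Combined Grundy value = 3 ⊕ 0 = 3.

3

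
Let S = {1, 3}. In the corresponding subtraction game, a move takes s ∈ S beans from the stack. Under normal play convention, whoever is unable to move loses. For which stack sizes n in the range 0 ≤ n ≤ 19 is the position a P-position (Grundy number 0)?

G(0) = 0
G(1) = mex{0} = 1
G(2) = mex{1} = 0
G(3) = mex{0,0} = 1
G(4) = mex{1,1} = 0
G(5) = mex{0,0} = 1
G(6) = mex{1,1} = 0
G(7) = mex{0,0} = 1
G(8) = mex{1,1} = 0
G(9) = mex{0,0} = 1
G(10) = mex{1,1} = 0
G(11) = mex{0,0} = 1
G(12) = mex{1,1} = 0
G(13) = mex{0,0} = 1
G(14) = mex{1,1} = 0
G(15) = mex{0,0} = 1
G(16) = mex{1,1} = 0
G(17) = mex{0,0} = 1
G(18) = mex{1,1} = 0
G(19) = mex{0,0} = 1
P-positions are exactly the n with G(n) = 0.

0, 2, 4, 6, 8, 10, 12, 14, 16, 18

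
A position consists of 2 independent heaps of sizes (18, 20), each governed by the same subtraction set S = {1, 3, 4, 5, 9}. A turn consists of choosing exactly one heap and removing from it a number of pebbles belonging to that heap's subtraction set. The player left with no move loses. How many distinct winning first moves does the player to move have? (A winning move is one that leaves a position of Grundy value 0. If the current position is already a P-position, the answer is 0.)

2

All heaps use S = {1, 3, 4, 5, 9}:
G(0) = 0
G(1) = mex{0} = 1
G(2) = mex{1} = 0
G(3) = mex{0,0} = 1
G(4) = mex{1,1,0} = 2
G(5) = mex{2,0,1,0} = 3
G(6) = mex{3,1,0,1} = 2
G(7) = mex{2,2,1,0} = 3
G(8) = mex{3,3,2,1} = 0
G(9) = mex{0,2,3,2,0} = 1
G(10) = mex{1,3,2,3,1} = 0
G(11) = mex{0,0,3,2,0} = 1
G(12) = mex{1,1,0,3,1} = 2
G(13) = mex{2,0,1,0,2} = 3
G(14) = mex{3,1,0,1,3} = 2
G(15) = mex{2,2,1,0,2} = 3
G(16) = mex{3,3,2,1,3} = 0
G(17) = mex{0,2,3,2,0} = 1
G(18) = mex{1,3,2,3,1} = 0
G(19) = mex{0,0,3,2,0} = 1
G(20) = mex{1,1,0,3,1} = 2
Heap A: G(18) = 0.
Heap B: G(20) = 2.
Combined Grundy value = 0 ⊕ 2 = 2.
A winning move leaves total XOR = 0, i.e. changes one component's Grundy value g to g ⊕ X where X is the current total.
Heap A: need g' = 0⊕2 = 2. Options: 18−1→G=1, 18−3→G=3, 18−4→G=2, 18−5→G=3, 18−9→G=1. Hits: 1.
Heap B: need g' = 2⊕2 = 0. Options: 20−1→G=1, 20−3→G=1, 20−4→G=0, 20−5→G=3, 20−9→G=1. Hits: 1.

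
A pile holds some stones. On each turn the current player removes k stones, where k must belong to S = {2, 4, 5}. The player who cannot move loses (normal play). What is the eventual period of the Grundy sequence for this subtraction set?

n :  0  1  2  3  4  5  6  7  8  9 10 11 12 13 14 15
G :  0  0  1  1  2  2  3  0  0  1  1  2  2  3  0  0
G(n+7) = G(n) holds for n = 0,…,4 (a full window of length max(S) = 5), so the sequence is purely periodic with period 7.

7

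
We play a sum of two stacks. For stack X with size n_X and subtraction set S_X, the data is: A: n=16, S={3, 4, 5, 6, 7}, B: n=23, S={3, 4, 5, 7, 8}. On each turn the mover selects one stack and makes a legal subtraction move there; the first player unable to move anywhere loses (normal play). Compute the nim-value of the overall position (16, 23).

2

Stack A, S = {3, 4, 5, 6, 7}:
G(0) = 0
G(1) = mex{} = 0
G(2) = mex{} = 0
G(3) = mex{0} = 1
G(4) = mex{0,0} = 1
G(5) = mex{0,0,0} = 1
G(6) = mex{1,0,0,0} = 2
G(7) = mex{1,1,0,0,0} = 2
G(8) = mex{1,1,1,0,0} = 2
G(9) = mex{2,1,1,1,0} = 3
G(10) = mex{2,2,1,1,1} = 0
G(11) = mex{2,2,2,1,1} = 0
G(12) = mex{3,2,2,2,1} = 0
G(13) = mex{0,3,2,2,2} = 1
G(14) = mex{0,0,3,2,2} = 1
G(15) = mex{0,0,0,3,2} = 1
G(16) = mex{1,0,0,0,3} = 2
G_A(16) = 2.
Stack B, S = {3, 4, 5, 7, 8}:
G(0) = 0
G(1) = mex{} = 0
G(2) = mex{} = 0
G(3) = mex{0} = 1
G(4) = mex{0,0} = 1
G(5) = mex{0,0,0} = 1
G(6) = mex{1,0,0} = 2
G(7) = mex{1,1,0,0} = 2
G(8) = mex{1,1,1,0,0} = 2
G(9) = mex{2,1,1,0,0} = 3
G(10) = mex{2,2,1,1,0} = 3
G(11) = mex{2,2,2,1,1} = 0
G(12) = mex{3,2,2,1,1} = 0
G(13) = mex{3,3,2,2,1} = 0
G(14) = mex{0,3,3,2,2} = 1
G(15) = mex{0,0,3,2,2} = 1
G(16) = mex{0,0,0,3,2} = 1
G(17) = mex{1,0,0,3,3} = 2
G(18) = mex{1,1,0,0,3} = 2
G(19) = mex{1,1,1,0,0} = 2
G(20) = mex{2,1,1,0,0} = 3
G(21) = mex{2,2,1,1,0} = 3
G(22) = mex{2,2,2,1,1} = 0
G(23) = mex{3,2,2,1,1} = 0
G_B(23) = 0.
Combined Grundy value = 2 ⊕ 0 = 2.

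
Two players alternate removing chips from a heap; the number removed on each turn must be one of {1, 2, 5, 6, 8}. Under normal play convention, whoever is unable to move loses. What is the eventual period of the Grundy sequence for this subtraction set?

7

n :  0  1  2  3  4  5  6  7  8  9 10 11 12 13 14 15 16
G :  0  1  2  0  1  2  3  0  1  2  0  1  2  3  0  1  2
G(n+7) = G(n) holds for n = 0,…,7 (a full window of length max(S) = 8), so the sequence is purely periodic with period 7.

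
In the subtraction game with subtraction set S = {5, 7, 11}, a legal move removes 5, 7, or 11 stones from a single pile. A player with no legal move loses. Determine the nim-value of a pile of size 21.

n :  0  1  2  3  4  5  6  7  8  9 10 11 12 13 14 15 16 17 18 19 20 21
G :  0  0  0  0  0  1  1  1  1  1  2  2  2  2  2  3  0  0  0  0  0  1

1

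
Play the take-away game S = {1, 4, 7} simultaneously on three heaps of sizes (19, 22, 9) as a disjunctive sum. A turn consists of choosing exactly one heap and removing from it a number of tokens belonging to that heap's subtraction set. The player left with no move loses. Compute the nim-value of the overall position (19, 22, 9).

1

All heaps use S = {1, 4, 7}:
n :  0  1  2  3  4  5  6  7  8  9 10 11 12 13 14 15 16 17 18 19 20 21 22
G :  0  1  0  1  2  0  1  2  0  1  0  1  2  0  1  2  0  1  0  1  2  0  1
Heap A: G(19) = 1.
Heap B: G(22) = 1.
Heap C: G(9) = 1.
Combined Grundy value = 1 ⊕ 1 ⊕ 1 = 1.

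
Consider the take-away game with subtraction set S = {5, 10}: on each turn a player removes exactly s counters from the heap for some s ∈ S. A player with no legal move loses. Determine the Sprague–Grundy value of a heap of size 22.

G(0) = 0
G(1) = mex{} = 0
G(2) = mex{} = 0
G(3) = mex{} = 0
G(4) = mex{} = 0
G(5) = mex{0} = 1
G(6) = mex{0} = 1
G(7) = mex{0} = 1
G(8) = mex{0} = 1
G(9) = mex{0} = 1
G(10) = mex{1,0} = 2
G(11) = mex{1,0} = 2
G(12) = mex{1,0} = 2
G(13) = mex{1,0} = 2
G(14) = mex{1,0} = 2
G(15) = mex{2,1} = 0
G(16) = mex{2,1} = 0
G(17) = mex{2,1} = 0
G(18) = mex{2,1} = 0
G(19) = mex{2,1} = 0
G(20) = mex{0,2} = 1
G(21) = mex{0,2} = 1
G(22) = mex{0,2} = 1

1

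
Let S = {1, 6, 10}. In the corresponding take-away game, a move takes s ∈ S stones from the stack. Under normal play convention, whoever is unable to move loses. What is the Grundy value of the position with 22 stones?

n :  0  1  2  3  4  5  6  7  8  9 10 11 12 13 14 15 16 17 18 19 20 21 22
G :  0  1  0  1  0  1  2  0  1  0  1  0  1  2  3  2  0  1  0  1  0  1  2

2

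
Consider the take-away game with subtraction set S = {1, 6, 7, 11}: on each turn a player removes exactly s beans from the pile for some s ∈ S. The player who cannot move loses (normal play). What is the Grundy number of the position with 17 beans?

1

n :  0  1  2  3  4  5  6  7  8  9 10 11 12 13 14 15 16 17
G :  0  1  0  1  0  1  2  3  2  3  2  3  0  1  0  1  0  1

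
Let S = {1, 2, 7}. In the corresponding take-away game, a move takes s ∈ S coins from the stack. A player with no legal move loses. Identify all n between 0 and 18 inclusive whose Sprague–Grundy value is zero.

0, 3, 6, 9, 12, 15, 18

G(0) = 0
G(1) = mex{0} = 1
G(2) = mex{1,0} = 2
G(3) = mex{2,1} = 0
G(4) = mex{0,2} = 1
G(5) = mex{1,0} = 2
G(6) = mex{2,1} = 0
G(7) = mex{0,2,0} = 1
G(8) = mex{1,0,1} = 2
G(9) = mex{2,1,2} = 0
G(10) = mex{0,2,0} = 1
G(11) = mex{1,0,1} = 2
G(12) = mex{2,1,2} = 0
G(13) = mex{0,2,0} = 1
G(14) = mex{1,0,1} = 2
G(15) = mex{2,1,2} = 0
G(16) = mex{0,2,0} = 1
G(17) = mex{1,0,1} = 2
G(18) = mex{2,1,2} = 0
P-positions are exactly the n with G(n) = 0.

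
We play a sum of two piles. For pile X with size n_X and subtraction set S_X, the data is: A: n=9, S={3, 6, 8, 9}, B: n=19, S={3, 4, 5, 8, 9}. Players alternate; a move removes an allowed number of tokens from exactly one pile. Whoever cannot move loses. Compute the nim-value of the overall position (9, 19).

1

Pile A, S = {3, 6, 8, 9}:
n : 0 1 2 3 4 5 6 7 8 9
G : 0 0 0 1 1 1 2 2 2 3
G_A(9) = 3.
Pile B, S = {3, 4, 5, 8, 9}:
n :  0  1  2  3  4  5  6  7  8  9 10 11 12 13 14 15 16 17 18 19
G :  0  0  0  1  1  1  2  2  2  3  3  3  0  0  0  1  1  1  2  2
G_B(19) = 2.
Combined Grundy value = 3 ⊕ 2 = 1.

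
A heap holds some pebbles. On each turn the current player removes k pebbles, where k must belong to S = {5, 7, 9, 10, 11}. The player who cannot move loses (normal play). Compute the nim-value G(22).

n :  0  1  2  3  4  5  6  7  8  9 10 11 12 13 14 15 16 17 18 19 20 21 22
G :  0  0  0  0  0  1  1  1  1  1  2  2  2  2  2  3  0  0  0  0  0  1  1

1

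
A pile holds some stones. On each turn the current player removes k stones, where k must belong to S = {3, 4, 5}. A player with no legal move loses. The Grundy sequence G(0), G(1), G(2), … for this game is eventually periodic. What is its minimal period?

8

G(0) = 0
G(1) = mex{} = 0
G(2) = mex{} = 0
G(3) = mex{0} = 1
G(4) = mex{0,0} = 1
G(5) = mex{0,0,0} = 1
G(6) = mex{1,0,0} = 2
G(7) = mex{1,1,0} = 2
G(8) = mex{1,1,1} = 0
G(9) = mex{2,1,1} = 0
G(10) = mex{2,2,1} = 0
G(11) = mex{0,2,2} = 1
G(12) = mex{0,0,2} = 1
G(13) = mex{0,0,0} = 1
G(14) = mex{1,0,0} = 2
G(15) = mex{1,1,0} = 2
G(16) = mex{1,1,1} = 0
G(17) = mex{2,1,1} = 0
G(n+8) = G(n) holds for n = 0,…,4 (a full window of length max(S) = 5), so the sequence is purely periodic with period 8.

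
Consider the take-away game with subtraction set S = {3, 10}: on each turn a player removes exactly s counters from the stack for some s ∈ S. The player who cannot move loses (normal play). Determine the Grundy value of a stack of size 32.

0

n :  0  1  2  3  4  5  6  7  8  9 10 11 12 13 14 15 16 17 18 19 20 21 22 23 24 25 26 27 28 29 30 31 32
G :  0  0  0  1  1  1  0  0  0  1  1  1  2  0  0  0  1  1  1  0  0  0  1  1  1  2  0  0  0  1  1  1  0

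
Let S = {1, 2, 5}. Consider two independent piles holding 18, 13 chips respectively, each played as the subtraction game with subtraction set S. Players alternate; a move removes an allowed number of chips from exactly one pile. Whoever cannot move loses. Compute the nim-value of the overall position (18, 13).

1

All piles use S = {1, 2, 5}:
n :  0  1  2  3  4  5  6  7  8  9 10 11 12 13 14 15 16 17 18
G :  0  1  2  0  1  2  0  1  2  0  1  2  0  1  2  0  1  2  0
Pile A: G(18) = 0.
Pile B: G(13) = 1.
Combined Grundy value = 0 ⊕ 1 = 1.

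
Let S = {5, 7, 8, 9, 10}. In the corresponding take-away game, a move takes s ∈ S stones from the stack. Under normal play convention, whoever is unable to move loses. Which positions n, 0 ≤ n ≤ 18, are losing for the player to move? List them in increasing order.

G(0) = 0
G(1) = mex{} = 0
G(2) = mex{} = 0
G(3) = mex{} = 0
G(4) = mex{} = 0
G(5) = mex{0} = 1
G(6) = mex{0} = 1
G(7) = mex{0,0} = 1
G(8) = mex{0,0,0} = 1
G(9) = mex{0,0,0,0} = 1
G(10) = mex{1,0,0,0,0} = 2
G(11) = mex{1,0,0,0,0} = 2
G(12) = mex{1,1,0,0,0} = 2
G(13) = mex{1,1,1,0,0} = 2
G(14) = mex{1,1,1,1,0} = 2
G(15) = mex{2,1,1,1,1} = 0
G(16) = mex{2,1,1,1,1} = 0
G(17) = mex{2,2,1,1,1} = 0
G(18) = mex{2,2,2,1,1} = 0
P-positions are exactly the n with G(n) = 0.

0, 1, 2, 3, 4, 15, 16, 17, 18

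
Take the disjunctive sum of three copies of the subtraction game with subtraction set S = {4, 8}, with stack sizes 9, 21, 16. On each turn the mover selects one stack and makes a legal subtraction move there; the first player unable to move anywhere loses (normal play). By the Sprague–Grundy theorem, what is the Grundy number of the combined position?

All stacks use S = {4, 8}:
n :  0  1  2  3  4  5  6  7  8  9 10 11 12 13 14 15 16 17 18 19 20 21
G :  0  0  0  0  1  1  1  1  2  2  2  2  0  0  0  0  1  1  1  1  2  2
Stack A: G(9) = 2.
Stack B: G(21) = 2.
Stack C: G(16) = 1.
Combined Grundy value = 2 ⊕ 2 ⊕ 1 = 1.

1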